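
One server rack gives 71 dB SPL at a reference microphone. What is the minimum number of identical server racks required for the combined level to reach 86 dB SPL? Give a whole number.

N identical sources give L₁ + 10·log₁₀ N, so require 10·log₁₀ N ≥ 86 − 71 = 15.0 dB.
N ≥ 10^(15.0/10) = 31.623, so N = 32.

32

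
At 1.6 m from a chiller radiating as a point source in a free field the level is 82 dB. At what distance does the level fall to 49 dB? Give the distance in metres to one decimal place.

For a point source L₁ − L₂ = 20·log₁₀(r₂/r₁), so r₂ = r₁·10^((L₁−L₂)/20).
r₂ = 1.6·10^((82−49)/20) = 1.6·10^(33.0/20) = 71.47 m.

71.5 m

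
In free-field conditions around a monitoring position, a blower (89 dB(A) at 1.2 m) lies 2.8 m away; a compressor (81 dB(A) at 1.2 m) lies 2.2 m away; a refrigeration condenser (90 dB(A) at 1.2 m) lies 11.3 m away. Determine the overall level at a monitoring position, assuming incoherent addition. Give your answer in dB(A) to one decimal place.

82.9 dB(A)

Propagate each source to the receiver with L = L_ref − 20·log₁₀(r/r_ref), then add intensities.
blower: 89 − 20·log₁₀(2.8/1.2) = 89 − 7.36 = 81.64 dB(A).
compressor: 81 − 20·log₁₀(2.2/1.2) = 81 − 5.26 = 75.74 dB(A).
refrigeration condenser: 90 − 20·log₁₀(11.3/1.2) = 90 − 19.48 = 70.52 dB(A).
Σ 10^(L/10) = 1.946e+08 → L_total = 10·log₁₀(1.946e+08) = 82.89 dB(A).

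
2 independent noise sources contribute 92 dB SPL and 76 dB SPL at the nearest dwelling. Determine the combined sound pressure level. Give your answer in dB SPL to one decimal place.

For uncorrelated sources the intensities add, so convert each level to linear form, sum, and take 10·log₁₀ of the total.
Σ 10^(L/10) = 10^(92/10) + 10^(76/10) = 1.625e+09.
L_total = 10·log₁₀(1.625e+09) = 92.11 dB SPL.

92.1 dB SPL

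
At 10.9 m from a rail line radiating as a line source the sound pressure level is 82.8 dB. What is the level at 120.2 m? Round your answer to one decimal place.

72.4 dB

Line-source attenuation: ΔL = 10·log₁₀(r₂/r₁) = 10·log₁₀(120.2/10.9) = 10.425 dB.
L₂ = 82.8 − 10·log₁₀(120.2/10.9) = 82.8 − 10.425 = 72.38 dB.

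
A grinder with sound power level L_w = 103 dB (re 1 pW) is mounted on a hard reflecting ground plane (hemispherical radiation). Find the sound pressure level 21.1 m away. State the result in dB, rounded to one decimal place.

The power spreads over a hemisphere of area 2π·r², so L_p = L_w − 10·log₁₀(2π·r²).
2π·r² = 2797 m², 10·log₁₀ of that is 34.467 dB.
L_p = 103 − 34.467 = 68.53 dB.

68.5 dB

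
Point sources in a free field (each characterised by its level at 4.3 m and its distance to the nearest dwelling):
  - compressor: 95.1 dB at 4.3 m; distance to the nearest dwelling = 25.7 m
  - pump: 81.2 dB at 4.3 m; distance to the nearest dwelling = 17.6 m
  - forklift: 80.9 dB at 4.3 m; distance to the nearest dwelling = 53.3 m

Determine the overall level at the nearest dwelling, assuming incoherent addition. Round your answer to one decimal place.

80.0 dB

First find each source's level at the receiver (point-source: −20·log₁₀(r/r_ref)), then combine on an intensity basis.
compressor: 95.1 − 20·log₁₀(25.7/4.3) = 95.1 − 15.53 = 79.57 dB.
pump: 81.2 − 20·log₁₀(17.6/4.3) = 81.2 − 12.24 = 68.96 dB.
forklift: 80.9 − 20·log₁₀(53.3/4.3) = 80.9 − 21.87 = 59.03 dB.
Σ 10^(L/10) = 9.926e+07 → L_total = 10·log₁₀(9.926e+07) = 79.97 dB.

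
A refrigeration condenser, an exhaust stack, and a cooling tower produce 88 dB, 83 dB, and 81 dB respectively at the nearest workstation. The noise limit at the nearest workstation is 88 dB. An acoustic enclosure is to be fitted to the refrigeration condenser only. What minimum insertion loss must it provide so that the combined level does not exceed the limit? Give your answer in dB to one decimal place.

Fixed contribution from the other sources: Σ 10^(L/10) = 10^(83/10) + 10^(81/10) = 3.254e+08 (85.12 dB).
To meet 88 dB overall, the treated refrigeration condenser may contribute at most 10^(88/10) − 3.254e+08 = 3.055e+08, i.e. 84.85 dB.
So the refrigeration condenser must be reduced from 88 to 84.85 dB: IL = 3.15 dB.

3.1 dB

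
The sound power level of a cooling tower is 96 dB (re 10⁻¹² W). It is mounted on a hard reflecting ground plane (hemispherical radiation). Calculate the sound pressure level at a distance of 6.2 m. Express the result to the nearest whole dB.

The power spreads over a hemisphere of area 2π·r², so L_p = L_w − 10·log₁₀(2π·r²).
2π·r² = 241.5 m², 10·log₁₀ of that is 23.830 dB.
L_p = 96 − 23.830 = 72.17 dB.

72 dB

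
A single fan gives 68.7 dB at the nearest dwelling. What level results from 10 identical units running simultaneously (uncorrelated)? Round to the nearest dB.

79 dB

With 10 equal, uncorrelated contributions the intensity is 10× that of one unit, giving a rise of 10·log₁₀ 10.
L_total = 68.7 + 10·log₁₀(10) = 68.7 + 10.000 = 78.70 dB.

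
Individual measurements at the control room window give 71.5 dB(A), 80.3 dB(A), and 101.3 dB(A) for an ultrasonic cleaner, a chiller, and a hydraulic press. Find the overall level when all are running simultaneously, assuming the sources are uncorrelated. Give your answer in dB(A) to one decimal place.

Incoherent sources combine by intensity addition: L_total = 10·log₁₀(Σ 10^(L_i/10)).
Σ 10^(L/10) = 10^(71.5/10) + 10^(80.3/10) + 10^(101.3/10) = 1.361e+10.
L_total = 10·log₁₀(1.361e+10) = 101.34 dB(A).

101.3 dB(A)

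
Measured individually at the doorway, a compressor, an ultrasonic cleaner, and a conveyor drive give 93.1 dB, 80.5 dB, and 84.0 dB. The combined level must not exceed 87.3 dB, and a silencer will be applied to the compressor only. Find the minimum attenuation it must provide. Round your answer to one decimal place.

10.7 dB

Fixed contribution from the other sources: Σ 10^(L/10) = 10^(80.5/10) + 10^(84.0/10) = 3.634e+08 (85.60 dB).
The limit corresponds to 10^(87.3/10) = 5.370e+08; subtracting the fixed part leaves 1.736e+08 for the compressor, i.e. 82.40 dB.
Required insertion loss = 93.1 − 82.40 = 10.70 dB.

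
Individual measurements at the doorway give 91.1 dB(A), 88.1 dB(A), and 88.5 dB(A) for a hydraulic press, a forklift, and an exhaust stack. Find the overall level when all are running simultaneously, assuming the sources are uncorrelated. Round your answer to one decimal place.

94.2 dB(A)

Incoherent sources combine by intensity addition: L_total = 10·log₁₀(Σ 10^(L_i/10)).
Σ 10^(L/10) = 10^(91.1/10) + 10^(88.1/10) + 10^(88.5/10) = 2.642e+09.
L_total = 10·log₁₀(2.642e+09) = 94.22 dB(A).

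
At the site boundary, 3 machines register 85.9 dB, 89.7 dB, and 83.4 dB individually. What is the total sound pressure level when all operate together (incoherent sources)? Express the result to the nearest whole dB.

92 dB

For uncorrelated sources the intensities add, so convert each level to linear form, sum, and take 10·log₁₀ of the total.
Σ 10^(L/10) = 10^(85.9/10) + 10^(89.7/10) + 10^(83.4/10) = 1.541e+09.
L_total = 10·log₁₀(1.541e+09) = 91.88 dB.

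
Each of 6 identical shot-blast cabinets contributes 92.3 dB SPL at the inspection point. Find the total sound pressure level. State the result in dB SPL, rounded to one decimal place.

With 6 equal, uncorrelated contributions the intensity is 6× that of one unit, giving a rise of 10·log₁₀ 6.
L_total = 92.3 + 10·log₁₀(6) = 92.3 + 7.782 = 100.08 dB SPL.

100.1 dB SPL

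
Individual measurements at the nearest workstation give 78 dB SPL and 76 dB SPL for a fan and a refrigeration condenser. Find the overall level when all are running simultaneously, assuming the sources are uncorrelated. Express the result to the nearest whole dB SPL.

80 dB SPL

Incoherent sources combine by intensity addition: L_total = 10·log₁₀(Σ 10^(L_i/10)).
Σ 10^(L/10) = 10^(78/10) + 10^(76/10) = 1.029e+08.
L_total = 10·log₁₀(1.029e+08) = 80.12 dB SPL.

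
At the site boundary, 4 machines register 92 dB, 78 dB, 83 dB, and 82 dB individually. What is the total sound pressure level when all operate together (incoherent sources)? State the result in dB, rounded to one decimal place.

93.0 dB

For uncorrelated sources the intensities add, so convert each level to linear form, sum, and take 10·log₁₀ of the total.
Σ 10^(L/10) = 10^(92/10) + 10^(78/10) + 10^(83/10) + 10^(82/10) = 2.006e+09.
L_total = 10·log₁₀(2.006e+09) = 93.02 dB.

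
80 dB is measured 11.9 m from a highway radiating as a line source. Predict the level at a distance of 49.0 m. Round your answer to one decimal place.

73.9 dB

For a line source, L₂ = L₁ − 10·log₁₀(r₂/r₁).
L₂ = 80 − 10·log₁₀(49.0/11.9) = 80 − 6.146 = 73.85 dB.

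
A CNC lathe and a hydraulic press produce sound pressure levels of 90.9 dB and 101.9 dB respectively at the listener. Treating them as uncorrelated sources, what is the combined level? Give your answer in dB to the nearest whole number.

Incoherent sources combine by intensity addition: L_total = 10·log₁₀(Σ 10^(L_i/10)).
Σ 10^(L/10) = 10^(90.9/10) + 10^(101.9/10) = 1.672e+10.
L_total = 10·log₁₀(1.672e+10) = 102.23 dB.

102 dB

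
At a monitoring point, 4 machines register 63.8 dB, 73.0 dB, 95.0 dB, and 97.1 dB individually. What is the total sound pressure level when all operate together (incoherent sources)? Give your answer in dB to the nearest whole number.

For uncorrelated sources the intensities add, so convert each level to linear form, sum, and take 10·log₁₀ of the total.
Σ 10^(L/10) = 10^(63.8/10) + 10^(73.0/10) + 10^(95.0/10) + 10^(97.1/10) = 8.313e+09.
L_total = 10·log₁₀(8.313e+09) = 99.20 dB.

99 dB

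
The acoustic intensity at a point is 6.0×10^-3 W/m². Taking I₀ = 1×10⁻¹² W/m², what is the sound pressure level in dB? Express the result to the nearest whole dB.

98 dB

I/I₀ = 6.0×10^-3/10⁻¹² = 6.0×10^9, and L = 10·log₁₀(I/I₀).
L = 10·(0.7782 + 9) = 97.78 dB.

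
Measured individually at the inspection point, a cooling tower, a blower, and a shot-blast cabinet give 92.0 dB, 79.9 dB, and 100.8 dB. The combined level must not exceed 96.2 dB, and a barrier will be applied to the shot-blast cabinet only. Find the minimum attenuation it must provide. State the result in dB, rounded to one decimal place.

6.8 dB

Everything except the shot-blast cabinet sums to 10^(92.0/10) + 10^(79.9/10) = 1.683e+09 in linear terms, 92.26 dB.
The limit corresponds to 10^(96.2/10) = 4.169e+09; subtracting the fixed part leaves 2.486e+09 for the shot-blast cabinet, i.e. 93.96 dB.
Required insertion loss = 100.8 − 93.96 = 6.84 dB.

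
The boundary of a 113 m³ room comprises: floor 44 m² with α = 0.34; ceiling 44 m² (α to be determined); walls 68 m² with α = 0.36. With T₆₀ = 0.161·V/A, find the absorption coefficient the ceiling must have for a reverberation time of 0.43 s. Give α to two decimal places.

From T₆₀ = 0.161·V/A, the target T₆₀ = 0.43 s needs A = 0.161·113/0.43 = 42.31 m².
Absorption from the other surfaces = 44·0.34 + 68·0.36 = 39.44 m², so the ceiling must supply 2.87 m² over 44 m².
α = 2.87/44 = 0.065.

0.07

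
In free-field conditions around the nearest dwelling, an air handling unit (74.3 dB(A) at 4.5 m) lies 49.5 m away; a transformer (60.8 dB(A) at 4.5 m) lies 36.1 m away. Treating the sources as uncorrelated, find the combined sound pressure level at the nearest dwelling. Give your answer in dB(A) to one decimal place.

Apply inverse-square spreading to bring every level to the receiver, then sum 10^(L/10).
air handling unit: 74.3 − 20·log₁₀(49.5/4.5) = 74.3 − 20.83 = 53.47 dB(A).
transformer: 60.8 − 20·log₁₀(36.1/4.5) = 60.8 − 18.09 = 42.71 dB(A).
Σ 10^(L/10) = 2.411e+05 → L_total = 10·log₁₀(2.411e+05) = 53.82 dB(A).

53.8 dB(A)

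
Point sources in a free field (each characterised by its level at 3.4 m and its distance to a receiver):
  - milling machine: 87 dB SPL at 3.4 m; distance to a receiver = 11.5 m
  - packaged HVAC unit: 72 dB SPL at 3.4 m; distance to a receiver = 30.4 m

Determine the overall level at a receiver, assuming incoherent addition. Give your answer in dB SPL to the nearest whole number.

76 dB SPL

Apply inverse-square spreading to bring every level to the receiver, then sum 10^(L/10).
milling machine: 87 − 20·log₁₀(11.5/3.4) = 87 − 10.58 = 76.42 dB SPL.
packaged HVAC unit: 72 − 20·log₁₀(30.4/3.4) = 72 − 19.03 = 52.97 dB SPL.
Σ 10^(L/10) = 4.401e+07 → L_total = 10·log₁₀(4.401e+07) = 76.44 dB SPL.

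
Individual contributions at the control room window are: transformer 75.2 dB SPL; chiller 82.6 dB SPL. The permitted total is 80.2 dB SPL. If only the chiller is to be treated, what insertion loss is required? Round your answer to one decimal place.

Everything except the chiller sums to 10^(75.2/10) = 3.311e+07 in linear terms, 75.20 dB SPL.
The limit corresponds to 10^(80.2/10) = 1.047e+08; subtracting the fixed part leaves 7.160e+07 for the chiller, i.e. 78.55 dB SPL.
So the chiller must be reduced from 82.6 to 78.55 dB SPL: IL = 4.05 dB.

4.1 dB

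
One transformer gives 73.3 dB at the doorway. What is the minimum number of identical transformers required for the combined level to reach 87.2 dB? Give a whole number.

25

Need L₁ + 10·log₁₀ N ≥ 87.2, i.e. log₁₀ N ≥ 1.39.
N ≥ 10^(13.9/10) = 24.547, so N = 25.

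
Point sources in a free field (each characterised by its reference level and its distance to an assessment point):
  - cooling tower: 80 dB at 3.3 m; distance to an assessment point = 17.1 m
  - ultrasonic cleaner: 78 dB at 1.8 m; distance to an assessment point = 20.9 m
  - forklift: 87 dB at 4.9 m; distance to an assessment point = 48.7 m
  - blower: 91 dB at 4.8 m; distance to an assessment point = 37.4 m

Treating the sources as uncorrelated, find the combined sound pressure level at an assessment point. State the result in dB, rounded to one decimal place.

Propagate each source to the receiver with L = L_ref − 20·log₁₀(r/r_ref), then add intensities.
cooling tower: 80 − 20·log₁₀(17.1/3.3) = 80 − 14.29 = 65.71 dB.
ultrasonic cleaner: 78 − 20·log₁₀(20.9/1.8) = 78 − 21.30 = 56.70 dB.
forklift: 87 − 20·log₁₀(48.7/4.9) = 87 − 19.95 = 67.05 dB.
blower: 91 − 20·log₁₀(37.4/4.8) = 91 − 17.83 = 73.17 dB.
Σ 10^(L/10) = 3.000e+07 → L_total = 10·log₁₀(3.000e+07) = 74.77 dB.

74.8 dB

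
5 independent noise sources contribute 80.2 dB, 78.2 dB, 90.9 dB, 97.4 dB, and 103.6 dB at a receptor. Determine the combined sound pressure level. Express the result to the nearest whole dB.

For uncorrelated sources the intensities add, so convert each level to linear form, sum, and take 10·log₁₀ of the total.
Σ 10^(L/10) = 10^(80.2/10) + 10^(78.2/10) + 10^(90.9/10) + 10^(97.4/10) + 10^(103.6/10) = 2.981e+10.
L_total = 10·log₁₀(2.981e+10) = 104.74 dB.

105 dB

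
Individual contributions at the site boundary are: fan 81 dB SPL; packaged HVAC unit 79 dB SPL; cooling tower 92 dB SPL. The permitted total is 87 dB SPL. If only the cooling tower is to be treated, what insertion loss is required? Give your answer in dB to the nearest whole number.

7 dB

The untreated sources together contribute 10^(81/10) + 10^(79/10) = 2.053e+08, i.e. 83.12 dB SPL.
To meet 87 dB SPL overall, the treated cooling tower may contribute at most 10^(87/10) − 2.053e+08 = 2.959e+08, i.e. 84.71 dB SPL.
Required insertion loss = 92 − 84.71 = 7.29 dB.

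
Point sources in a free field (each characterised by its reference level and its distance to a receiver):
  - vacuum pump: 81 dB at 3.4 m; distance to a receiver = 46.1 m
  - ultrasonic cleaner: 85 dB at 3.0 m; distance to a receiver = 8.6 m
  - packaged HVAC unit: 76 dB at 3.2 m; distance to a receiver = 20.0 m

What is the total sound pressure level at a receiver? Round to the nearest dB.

Apply inverse-square spreading to bring every level to the receiver, then sum 10^(L/10).
vacuum pump: 81 − 20·log₁₀(46.1/3.4) = 81 − 22.64 = 58.36 dB.
ultrasonic cleaner: 85 − 20·log₁₀(8.6/3.0) = 85 − 9.15 = 75.85 dB.
packaged HVAC unit: 76 − 20·log₁₀(20.0/3.2) = 76 − 15.92 = 60.08 dB.
Σ 10^(L/10) = 4.018e+07 → L_total = 10·log₁₀(4.018e+07) = 76.04 dB.

76 dB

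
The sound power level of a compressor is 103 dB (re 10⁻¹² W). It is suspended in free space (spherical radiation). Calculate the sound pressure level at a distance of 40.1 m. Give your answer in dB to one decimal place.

L_p = L_w − 10·log₁₀(4π·r²) with r = 40.1 m.
4π·r² = 2.021e+04 m², 10·log₁₀ of that is 43.055 dB.
L_p = 103 − 43.055 = 59.95 dB.

59.9 dB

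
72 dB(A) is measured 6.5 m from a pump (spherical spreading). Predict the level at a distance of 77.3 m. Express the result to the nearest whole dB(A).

50 dB(A)

Spherical spreading from a point source gives a 20·log₁₀(r₂/r₁) drop.
L₂ = 72 − 20·log₁₀(77.3/6.5) = 72 − 21.505 = 50.49 dB(A).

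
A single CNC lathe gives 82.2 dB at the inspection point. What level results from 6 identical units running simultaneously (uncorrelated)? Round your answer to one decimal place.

90.0 dB

L_total = L₁ + 10·log₁₀ N for N identical incoherent sources.
L_total = 82.2 + 10·log₁₀(6) = 82.2 + 7.782 = 89.98 dB.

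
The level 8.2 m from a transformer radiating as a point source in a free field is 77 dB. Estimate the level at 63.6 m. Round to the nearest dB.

59 dB

Spherical spreading from a point source gives a 20·log₁₀(r₂/r₁) drop.
L₂ = 77 − 20·log₁₀(63.6/8.2) = 77 − 17.793 = 59.21 dB.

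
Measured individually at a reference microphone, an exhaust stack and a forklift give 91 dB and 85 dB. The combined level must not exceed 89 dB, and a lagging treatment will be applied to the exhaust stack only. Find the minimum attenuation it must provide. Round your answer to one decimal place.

Fixed contribution from the other source: Σ 10^(L/10) = 10^(85/10) = 3.162e+08 (85.00 dB).
To meet 89 dB overall, the treated exhaust stack may contribute at most 10^(89/10) − 3.162e+08 = 4.781e+08, i.e. 86.80 dB.
So the exhaust stack must be reduced from 91 to 86.80 dB: IL = 4.20 dB.

4.2 dB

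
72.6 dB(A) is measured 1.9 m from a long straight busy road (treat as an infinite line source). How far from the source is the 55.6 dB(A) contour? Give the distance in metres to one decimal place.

Line-source spreading drops the level by 10·log₁₀(r₂/r₁); inverting, r₂/r₁ = 10^(ΔL/10).
r₂ = 1.9·10^((72.6−55.6)/10) = 1.9·10^(17.0/10) = 95.23 m.

95.2 m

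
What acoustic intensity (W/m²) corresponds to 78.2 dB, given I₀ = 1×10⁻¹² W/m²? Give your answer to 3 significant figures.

I = I₀·10^(L/10) = 10⁻¹² × 10^(78.2/10) = 10^(-4.180).

6.61e-05 W/m²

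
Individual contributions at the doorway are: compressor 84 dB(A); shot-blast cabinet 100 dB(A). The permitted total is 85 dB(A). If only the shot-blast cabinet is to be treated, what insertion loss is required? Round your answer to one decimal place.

Everything except the shot-blast cabinet sums to 10^(84/10) = 2.512e+08 in linear terms, 84.00 dB(A).
To meet 85 dB(A) overall, the treated shot-blast cabinet may contribute at most 10^(85/10) − 2.512e+08 = 6.504e+07, i.e. 78.13 dB(A).
Required insertion loss = 100 − 78.13 = 21.87 dB.

21.9 dB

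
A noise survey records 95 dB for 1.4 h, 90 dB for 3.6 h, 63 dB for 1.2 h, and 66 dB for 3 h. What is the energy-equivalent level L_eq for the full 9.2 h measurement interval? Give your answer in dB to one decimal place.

89.4 dB

L_eq = 10·log₁₀[(1/T)·Σ tᵢ·10^(Lᵢ/10)] with T = 9.2 h.
Σ tᵢ·10^(Lᵢ/10) = 1.4·10^(95/10) + 3.6·10^(90/10) + 1.2·10^(63/10) + 3·10^(66/10) = 8.042e+09.
L_eq = 10·log₁₀(8.042e+09/9.2) = 89.42 dB.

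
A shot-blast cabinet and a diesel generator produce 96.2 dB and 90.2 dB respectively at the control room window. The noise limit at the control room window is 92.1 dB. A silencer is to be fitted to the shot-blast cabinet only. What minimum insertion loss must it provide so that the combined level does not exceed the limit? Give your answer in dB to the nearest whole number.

The untreated sources together contribute 10^(90.2/10) = 1.047e+09, i.e. 90.20 dB.
To meet 92.1 dB overall, the treated shot-blast cabinet may contribute at most 10^(92.1/10) − 1.047e+09 = 5.747e+08, i.e. 87.59 dB.
So the shot-blast cabinet must be reduced from 96.2 to 87.59 dB: IL = 8.61 dB.

9 dB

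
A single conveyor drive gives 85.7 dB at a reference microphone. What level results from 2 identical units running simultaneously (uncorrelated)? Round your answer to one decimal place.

88.7 dB

L_total = L₁ + 10·log₁₀ N for N identical incoherent sources.
L_total = 85.7 + 10·log₁₀(2) = 85.7 + 3.010 = 88.71 dB.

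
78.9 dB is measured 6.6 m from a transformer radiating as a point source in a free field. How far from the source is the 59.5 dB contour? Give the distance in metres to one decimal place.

61.6 m

Point-source spreading drops the level by 20·log₁₀(r₂/r₁); inverting, r₂/r₁ = 10^(ΔL/20).
r₂ = 6.6·10^((78.9−59.5)/20) = 6.6·10^(19.4/20) = 61.59 m.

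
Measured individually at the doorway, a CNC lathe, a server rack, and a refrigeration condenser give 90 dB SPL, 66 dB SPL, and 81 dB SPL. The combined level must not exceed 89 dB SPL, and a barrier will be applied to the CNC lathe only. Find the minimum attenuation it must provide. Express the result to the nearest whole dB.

Fixed contribution from the other sources: Σ 10^(L/10) = 10^(66/10) + 10^(81/10) = 1.299e+08 (81.14 dB SPL).
To meet 89 dB SPL overall, the treated CNC lathe may contribute at most 10^(89/10) − 1.299e+08 = 6.645e+08, i.e. 88.22 dB SPL.
Required insertion loss = 90 − 88.22 = 1.78 dB.

2 dB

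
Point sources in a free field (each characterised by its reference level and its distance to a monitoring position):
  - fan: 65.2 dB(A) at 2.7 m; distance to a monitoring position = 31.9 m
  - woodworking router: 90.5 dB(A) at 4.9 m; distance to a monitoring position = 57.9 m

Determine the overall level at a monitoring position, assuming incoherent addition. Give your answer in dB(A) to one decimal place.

69.1 dB(A)

Propagate each source to the receiver with L = L_ref − 20·log₁₀(r/r_ref), then add intensities.
fan: 65.2 − 20·log₁₀(31.9/2.7) = 65.2 − 21.45 = 43.75 dB(A).
woodworking router: 90.5 − 20·log₁₀(57.9/4.9) = 90.5 − 21.45 = 69.05 dB(A).
Σ 10^(L/10) = 8.060e+06 → L_total = 10·log₁₀(8.060e+06) = 69.06 dB(A).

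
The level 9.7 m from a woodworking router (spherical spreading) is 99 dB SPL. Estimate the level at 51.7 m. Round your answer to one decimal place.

For a point source, L₂ = L₁ − 20·log₁₀(r₂/r₁).
L₂ = 99 − 20·log₁₀(51.7/9.7) = 99 − 14.534 = 84.47 dB SPL.

84.5 dB SPL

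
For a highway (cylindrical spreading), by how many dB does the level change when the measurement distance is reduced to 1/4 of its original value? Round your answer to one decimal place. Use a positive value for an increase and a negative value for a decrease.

+6.0 dB

With cylindrical spreading the level changes by −10·log₁₀(r₂/r₁).
ΔL = −10·log₁₀(0.25) = +6.02 dB.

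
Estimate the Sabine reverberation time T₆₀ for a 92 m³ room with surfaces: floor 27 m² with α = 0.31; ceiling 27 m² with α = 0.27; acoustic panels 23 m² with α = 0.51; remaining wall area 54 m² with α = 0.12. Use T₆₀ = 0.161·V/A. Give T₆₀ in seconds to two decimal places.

0.44 s

A = Σ Sᵢαᵢ = 27·0.31 + 27·0.27 + 23·0.51 + 54·0.12 = 33.87 m².
T₆₀ = 0.161 × 92 / 33.87 = 0.437 s.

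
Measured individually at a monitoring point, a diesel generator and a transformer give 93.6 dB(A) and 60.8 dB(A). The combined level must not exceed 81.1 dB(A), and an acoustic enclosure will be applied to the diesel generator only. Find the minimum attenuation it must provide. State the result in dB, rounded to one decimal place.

12.5 dB

Everything except the diesel generator sums to 10^(60.8/10) = 1.202e+06 in linear terms, 60.80 dB(A).
The limit corresponds to 10^(81.1/10) = 1.288e+08; subtracting the fixed part leaves 1.276e+08 for the diesel generator, i.e. 81.06 dB(A).
So the diesel generator must be reduced from 93.6 to 81.06 dB(A): IL = 12.54 dB.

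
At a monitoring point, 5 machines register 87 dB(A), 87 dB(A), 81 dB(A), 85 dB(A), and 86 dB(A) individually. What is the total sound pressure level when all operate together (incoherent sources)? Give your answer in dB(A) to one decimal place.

Incoherent sources combine by intensity addition: L_total = 10·log₁₀(Σ 10^(L_i/10)).
Σ 10^(L/10) = 10^(87/10) + 10^(87/10) + 10^(81/10) + 10^(85/10) + 10^(86/10) = 1.843e+09.
L_total = 10·log₁₀(1.843e+09) = 92.65 dB(A).

92.7 dB(A)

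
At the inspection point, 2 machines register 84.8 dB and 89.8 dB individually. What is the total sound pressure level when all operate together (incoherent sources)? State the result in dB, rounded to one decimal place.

Incoherent sources combine by intensity addition: L_total = 10·log₁₀(Σ 10^(L_i/10)).
Σ 10^(L/10) = 10^(84.8/10) + 10^(89.8/10) = 1.257e+09.
L_total = 10·log₁₀(1.257e+09) = 90.99 dB.

91.0 dB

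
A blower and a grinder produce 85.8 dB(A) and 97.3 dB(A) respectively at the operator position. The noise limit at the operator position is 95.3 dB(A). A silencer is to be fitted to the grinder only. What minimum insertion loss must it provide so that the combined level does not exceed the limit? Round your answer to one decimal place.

2.5 dB

The untreated sources together contribute 10^(85.8/10) = 3.802e+08, i.e. 85.80 dB(A).
To meet 95.3 dB(A) overall, the treated grinder may contribute at most 10^(95.3/10) − 3.802e+08 = 3.008e+09, i.e. 94.78 dB(A).
So the grinder must be reduced from 97.3 to 94.78 dB(A): IL = 2.52 dB.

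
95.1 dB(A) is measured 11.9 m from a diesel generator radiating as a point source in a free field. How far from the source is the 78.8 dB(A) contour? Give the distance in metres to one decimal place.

77.7 m

For a point source L₁ − L₂ = 20·log₁₀(r₂/r₁), so r₂ = r₁·10^((L₁−L₂)/20).
r₂ = 11.9·10^((95.1−78.8)/20) = 11.9·10^(16.3/20) = 77.72 m.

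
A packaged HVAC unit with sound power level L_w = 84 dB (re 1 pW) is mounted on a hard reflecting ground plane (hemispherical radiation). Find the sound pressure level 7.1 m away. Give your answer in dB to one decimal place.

Free-field hemispherical radiation: L_p = L_w − 10·log₁₀(2π·r²), r = 7.1 m.
2π·r² = 316.7 m², 10·log₁₀ of that is 25.007 dB.
L_p = 84 − 25.007 = 58.99 dB.

59.0 dB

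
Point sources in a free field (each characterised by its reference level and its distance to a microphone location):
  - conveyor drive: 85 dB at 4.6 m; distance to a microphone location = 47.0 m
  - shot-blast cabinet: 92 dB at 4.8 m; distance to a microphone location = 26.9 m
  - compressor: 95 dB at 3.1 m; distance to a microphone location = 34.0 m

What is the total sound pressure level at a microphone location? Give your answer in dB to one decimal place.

79.0 dB

Apply inverse-square spreading to bring every level to the receiver, then sum 10^(L/10).
conveyor drive: 85 − 20·log₁₀(47.0/4.6) = 85 − 20.19 = 64.81 dB.
shot-blast cabinet: 92 − 20·log₁₀(26.9/4.8) = 92 − 14.97 = 77.03 dB.
compressor: 95 − 20·log₁₀(34.0/3.1) = 95 − 20.80 = 74.20 dB.
Σ 10^(L/10) = 7.978e+07 → L_total = 10·log₁₀(7.978e+07) = 79.02 dB.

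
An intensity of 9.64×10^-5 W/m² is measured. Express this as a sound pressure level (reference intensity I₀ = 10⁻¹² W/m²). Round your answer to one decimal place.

L = 10·log₁₀(I/I₀) = 10·log₁₀(9.64×10^-5/10⁻¹²) = 10·log₁₀(9.64×10^7).
L = 10·(0.9841 + 7) = 79.84 dB.

79.8 dB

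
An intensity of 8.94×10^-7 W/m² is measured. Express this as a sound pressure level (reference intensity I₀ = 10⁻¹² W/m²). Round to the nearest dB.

60 dB

I/I₀ = 8.94×10^-7/10⁻¹² = 8.94×10^5, and L = 10·log₁₀(I/I₀).
L = 10·(0.9513 + 5) = 59.51 dB.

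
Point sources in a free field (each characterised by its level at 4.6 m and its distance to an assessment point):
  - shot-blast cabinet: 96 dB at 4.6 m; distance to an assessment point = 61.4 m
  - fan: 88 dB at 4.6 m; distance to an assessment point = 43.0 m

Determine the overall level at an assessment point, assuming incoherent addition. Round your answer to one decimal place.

Propagate each source to the receiver with L = L_ref − 20·log₁₀(r/r_ref), then add intensities.
shot-blast cabinet: 96 − 20·log₁₀(61.4/4.6) = 96 − 22.51 = 73.49 dB.
fan: 88 − 20·log₁₀(43.0/4.6) = 88 − 19.41 = 68.59 dB.
Σ 10^(L/10) = 2.957e+07 → L_total = 10·log₁₀(2.957e+07) = 74.71 dB.

74.7 dB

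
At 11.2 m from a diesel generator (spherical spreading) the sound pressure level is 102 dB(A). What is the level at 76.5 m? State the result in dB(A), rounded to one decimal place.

85.3 dB(A)

Spherical spreading from a point source gives a 20·log₁₀(r₂/r₁) drop.
L₂ = 102 − 20·log₁₀(76.5/11.2) = 102 − 16.689 = 85.31 dB(A).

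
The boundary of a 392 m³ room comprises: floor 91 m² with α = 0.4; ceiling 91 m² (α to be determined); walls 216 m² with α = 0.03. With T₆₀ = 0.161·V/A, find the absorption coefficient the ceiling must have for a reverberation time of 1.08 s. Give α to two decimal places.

0.17

Required total absorption A = 0.161·392/1.08 = 58.44 m².
Absorption from the other surfaces = 91·0.4 + 216·0.03 = 42.88 m², so the ceiling must supply 15.56 m² over 91 m².
α = 15.56/91 = 0.171.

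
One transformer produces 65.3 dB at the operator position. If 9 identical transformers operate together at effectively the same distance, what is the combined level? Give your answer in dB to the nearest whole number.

75 dB

N identical incoherent sources raise the level by 10·log₁₀ N.
L_total = 65.3 + 10·log₁₀(9) = 65.3 + 9.542 = 74.84 dB.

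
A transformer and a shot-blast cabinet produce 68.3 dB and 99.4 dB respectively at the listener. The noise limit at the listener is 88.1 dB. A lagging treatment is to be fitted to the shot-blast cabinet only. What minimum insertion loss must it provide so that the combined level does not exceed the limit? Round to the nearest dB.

11 dB

Fixed contribution from the other source: Σ 10^(L/10) = 10^(68.3/10) = 6.761e+06 (68.30 dB).
The limit corresponds to 10^(88.1/10) = 6.457e+08; subtracting the fixed part leaves 6.389e+08 for the shot-blast cabinet, i.e. 88.05 dB.
So the shot-blast cabinet must be reduced from 99.4 to 88.05 dB: IL = 11.35 dB.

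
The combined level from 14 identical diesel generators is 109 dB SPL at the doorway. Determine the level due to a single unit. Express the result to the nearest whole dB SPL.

98 dB SPL

For N identical incoherent sources L_total = L₁ + 10·log₁₀ N, so L₁ = 109 − 10·log₁₀(14) = 109 − 11.461.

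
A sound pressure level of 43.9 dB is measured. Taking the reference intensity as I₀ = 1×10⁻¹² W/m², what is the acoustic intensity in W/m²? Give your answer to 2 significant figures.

2.5e-08 W/m²

I/I₀ = 10^(43.9/10) = 2.455e+04, so I = 2.455e+04 × 10⁻¹² W/m².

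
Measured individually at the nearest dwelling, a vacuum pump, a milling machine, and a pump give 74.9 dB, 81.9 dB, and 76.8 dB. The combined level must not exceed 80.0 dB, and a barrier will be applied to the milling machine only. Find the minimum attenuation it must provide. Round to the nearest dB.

Fixed contribution from the other sources: Σ 10^(L/10) = 10^(74.9/10) + 10^(76.8/10) = 7.877e+07 (78.96 dB).
The limit corresponds to 10^(80.0/10) = 1.000e+08; subtracting the fixed part leaves 2.123e+07 for the milling machine, i.e. 73.27 dB.
Required insertion loss = 81.9 − 73.27 = 8.63 dB.

9 dB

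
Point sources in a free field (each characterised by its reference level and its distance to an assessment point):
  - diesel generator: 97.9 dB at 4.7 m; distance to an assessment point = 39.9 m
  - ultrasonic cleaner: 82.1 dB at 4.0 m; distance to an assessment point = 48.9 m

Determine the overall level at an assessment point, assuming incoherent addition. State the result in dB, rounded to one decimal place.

Propagate each source to the receiver with L = L_ref − 20·log₁₀(r/r_ref), then add intensities.
diesel generator: 97.9 − 20·log₁₀(39.9/4.7) = 97.9 − 18.58 = 79.32 dB.
ultrasonic cleaner: 82.1 − 20·log₁₀(48.9/4.0) = 82.1 − 21.74 = 60.36 dB.
Σ 10^(L/10) = 8.664e+07 → L_total = 10·log₁₀(8.664e+07) = 79.38 dB.

79.4 dB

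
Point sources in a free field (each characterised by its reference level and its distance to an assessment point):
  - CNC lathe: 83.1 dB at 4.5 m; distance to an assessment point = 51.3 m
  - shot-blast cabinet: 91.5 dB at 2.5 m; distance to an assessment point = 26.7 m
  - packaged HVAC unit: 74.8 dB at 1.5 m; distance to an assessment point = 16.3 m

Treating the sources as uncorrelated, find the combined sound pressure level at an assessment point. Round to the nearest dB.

First find each source's level at the receiver (point-source: −20·log₁₀(r/r_ref)), then combine on an intensity basis.
CNC lathe: 83.1 − 20·log₁₀(51.3/4.5) = 83.1 − 21.14 = 61.96 dB.
shot-blast cabinet: 91.5 − 20·log₁₀(26.7/2.5) = 91.5 − 20.57 = 70.93 dB.
packaged HVAC unit: 74.8 − 20·log₁₀(16.3/1.5) = 74.8 − 20.72 = 54.08 dB.
Σ 10^(L/10) = 1.421e+07 → L_total = 10·log₁₀(1.421e+07) = 71.53 dB.

72 dB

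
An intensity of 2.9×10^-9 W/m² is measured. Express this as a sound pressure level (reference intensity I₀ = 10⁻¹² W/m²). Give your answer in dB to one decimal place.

Dividing by I₀ shifts the exponent by 12: I/I₀ = 2.9×10^3.
L = 10·(0.4624 + 3) = 34.62 dB.

34.6 dB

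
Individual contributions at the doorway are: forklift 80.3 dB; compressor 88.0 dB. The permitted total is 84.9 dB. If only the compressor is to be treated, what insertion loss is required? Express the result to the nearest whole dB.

Everything except the compressor sums to 10^(80.3/10) = 1.072e+08 in linear terms, 80.30 dB.
To meet 84.9 dB overall, the treated compressor may contribute at most 10^(84.9/10) − 1.072e+08 = 2.019e+08, i.e. 83.05 dB.
So the compressor must be reduced from 88.0 to 83.05 dB: IL = 4.95 dB.

5 dB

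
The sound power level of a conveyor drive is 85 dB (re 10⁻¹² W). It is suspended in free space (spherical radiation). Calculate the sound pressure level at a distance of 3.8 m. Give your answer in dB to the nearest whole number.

62 dB

Free-field spherical radiation: L_p = L_w − 10·log₁₀(4π·r²), r = 3.8 m.
4π·r² = 181.5 m², 10·log₁₀ of that is 22.588 dB.
L_p = 85 − 22.588 = 62.41 dB.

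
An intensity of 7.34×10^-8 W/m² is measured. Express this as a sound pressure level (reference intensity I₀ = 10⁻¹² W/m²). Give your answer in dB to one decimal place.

Dividing by I₀ shifts the exponent by 12: I/I₀ = 7.34×10^4.
L = 10·(0.8657 + 4) = 48.66 dB.

48.7 dB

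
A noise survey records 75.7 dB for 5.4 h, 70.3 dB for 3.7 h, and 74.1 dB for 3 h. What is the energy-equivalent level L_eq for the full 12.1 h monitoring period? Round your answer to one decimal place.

74.2 dB

L_eq = 10·log₁₀[(1/T)·Σ tᵢ·10^(Lᵢ/10)] with T = 12.1 h.
Σ tᵢ·10^(Lᵢ/10) = 5.4·10^(75.7/10) + 3.7·10^(70.3/10) + 3·10^(74.1/10) = 3.174e+08.
L_eq = 10·log₁₀(3.174e+08/12.1) = 74.19 dB.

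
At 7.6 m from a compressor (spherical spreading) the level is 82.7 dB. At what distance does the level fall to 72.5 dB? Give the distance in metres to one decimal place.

24.6 m

The 10.2 dB drop corresponds to a distance ratio of 10^(10.2/20) for a point source.
r₂ = 7.6·10^((82.7−72.5)/20) = 7.6·10^(10.2/20) = 24.59 m.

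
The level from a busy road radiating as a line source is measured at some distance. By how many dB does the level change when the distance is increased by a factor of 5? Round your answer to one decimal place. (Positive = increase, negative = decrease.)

-7.0 dB

A line source loses 3 dB per doubling of distance; generally ΔL = −10·log₁₀(r₂/r₁).
ΔL = −10·log₁₀(5) = -6.99 dB.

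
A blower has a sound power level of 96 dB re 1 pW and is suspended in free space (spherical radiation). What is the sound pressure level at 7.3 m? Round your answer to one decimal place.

67.7 dB

Free-field spherical radiation: L_p = L_w − 10·log₁₀(4π·r²), r = 7.3 m.
4π·r² = 669.7 m², 10·log₁₀ of that is 28.259 dB.
L_p = 96 − 28.259 = 67.74 dB.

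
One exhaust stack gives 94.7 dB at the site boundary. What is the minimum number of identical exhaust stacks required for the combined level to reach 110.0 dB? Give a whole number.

Need L₁ + 10·log₁₀ N ≥ 110.0, i.e. log₁₀ N ≥ 1.53.
N ≥ 10^(15.3/10) = 33.884, so N = 34.

34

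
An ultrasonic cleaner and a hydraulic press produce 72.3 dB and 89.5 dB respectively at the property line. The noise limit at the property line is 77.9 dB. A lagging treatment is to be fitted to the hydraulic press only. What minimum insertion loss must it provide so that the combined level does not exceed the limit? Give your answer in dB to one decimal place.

Everything except the hydraulic press sums to 10^(72.3/10) = 1.698e+07 in linear terms, 72.30 dB.
To meet 77.9 dB overall, the treated hydraulic press may contribute at most 10^(77.9/10) − 1.698e+07 = 4.468e+07, i.e. 76.50 dB.
Required insertion loss = 89.5 − 76.50 = 13.00 dB.

13.0 dB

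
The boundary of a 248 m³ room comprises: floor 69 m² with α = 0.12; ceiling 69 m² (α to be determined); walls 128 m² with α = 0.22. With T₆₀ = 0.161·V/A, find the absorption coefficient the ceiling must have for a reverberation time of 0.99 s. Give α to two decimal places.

Required total absorption A = 0.161·248/0.99 = 40.33 m².
Absorption from the other surfaces = 69·0.12 + 128·0.22 = 36.44 m², so the ceiling must supply 3.89 m² over 69 m².
α = 3.89/69 = 0.056.

0.06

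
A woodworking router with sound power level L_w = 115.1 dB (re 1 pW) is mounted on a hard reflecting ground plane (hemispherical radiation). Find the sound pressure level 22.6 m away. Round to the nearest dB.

80 dB

Free-field hemispherical radiation: L_p = L_w − 10·log₁₀(2π·r²), r = 22.6 m.
2π·r² = 3209 m², 10·log₁₀ of that is 35.064 dB.
L_p = 115.1 − 35.064 = 80.04 dB.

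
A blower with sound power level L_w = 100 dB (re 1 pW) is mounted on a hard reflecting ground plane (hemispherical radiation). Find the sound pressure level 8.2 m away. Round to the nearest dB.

L_p = L_w − 10·log₁₀(2π·r²) with r = 8.2 m.
2π·r² = 422.5 m², 10·log₁₀ of that is 26.258 dB.
L_p = 100 − 26.258 = 73.74 dB.

74 dB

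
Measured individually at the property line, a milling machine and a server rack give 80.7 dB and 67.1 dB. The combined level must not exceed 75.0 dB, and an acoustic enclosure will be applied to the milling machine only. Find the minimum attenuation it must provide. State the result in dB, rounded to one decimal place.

The untreated sources together contribute 10^(67.1/10) = 5.129e+06, i.e. 67.10 dB.
To meet 75.0 dB overall, the treated milling machine may contribute at most 10^(75.0/10) − 5.129e+06 = 2.649e+07, i.e. 74.23 dB.
So the milling machine must be reduced from 80.7 to 74.23 dB: IL = 6.47 dB.

6.5 dB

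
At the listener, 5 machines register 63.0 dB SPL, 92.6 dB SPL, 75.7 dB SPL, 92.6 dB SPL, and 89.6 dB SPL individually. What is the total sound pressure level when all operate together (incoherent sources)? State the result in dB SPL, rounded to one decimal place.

96.6 dB SPL

For uncorrelated sources the intensities add, so convert each level to linear form, sum, and take 10·log₁₀ of the total.
Σ 10^(L/10) = 10^(63.0/10) + 10^(92.6/10) + 10^(75.7/10) + 10^(92.6/10) + 10^(89.6/10) = 4.591e+09.
L_total = 10·log₁₀(4.591e+09) = 96.62 dB SPL.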